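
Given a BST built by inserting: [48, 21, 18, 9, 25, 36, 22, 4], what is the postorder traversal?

Tree insertion order: [48, 21, 18, 9, 25, 36, 22, 4]
Tree (level-order array): [48, 21, None, 18, 25, 9, None, 22, 36, 4]
Postorder traversal: [4, 9, 18, 22, 36, 25, 21, 48]


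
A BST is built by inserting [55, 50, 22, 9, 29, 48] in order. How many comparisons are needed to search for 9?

Search path for 9: 55 -> 50 -> 22 -> 9
Found: True
Comparisons: 4


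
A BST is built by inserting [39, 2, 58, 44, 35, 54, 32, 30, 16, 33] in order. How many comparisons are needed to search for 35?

Search path for 35: 39 -> 2 -> 35
Found: True
Comparisons: 3


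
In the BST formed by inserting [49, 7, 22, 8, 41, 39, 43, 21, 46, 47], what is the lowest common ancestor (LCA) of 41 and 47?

Tree insertion order: [49, 7, 22, 8, 41, 39, 43, 21, 46, 47]
Tree (level-order array): [49, 7, None, None, 22, 8, 41, None, 21, 39, 43, None, None, None, None, None, 46, None, 47]
In a BST, the LCA of p=41, q=47 is the first node v on the
root-to-leaf path with p <= v <= q (go left if both < v, right if both > v).
Walk from root:
  at 49: both 41 and 47 < 49, go left
  at 7: both 41 and 47 > 7, go right
  at 22: both 41 and 47 > 22, go right
  at 41: 41 <= 41 <= 47, this is the LCA
LCA = 41


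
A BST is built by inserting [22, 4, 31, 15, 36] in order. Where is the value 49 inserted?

Starting tree (level order): [22, 4, 31, None, 15, None, 36]
Insertion path: 22 -> 31 -> 36
Result: insert 49 as right child of 36
Final tree (level order): [22, 4, 31, None, 15, None, 36, None, None, None, 49]


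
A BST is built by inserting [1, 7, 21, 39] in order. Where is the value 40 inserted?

Starting tree (level order): [1, None, 7, None, 21, None, 39]
Insertion path: 1 -> 7 -> 21 -> 39
Result: insert 40 as right child of 39
Final tree (level order): [1, None, 7, None, 21, None, 39, None, 40]


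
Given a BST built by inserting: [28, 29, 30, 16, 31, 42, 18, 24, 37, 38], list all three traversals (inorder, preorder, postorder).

Tree insertion order: [28, 29, 30, 16, 31, 42, 18, 24, 37, 38]
Tree (level-order array): [28, 16, 29, None, 18, None, 30, None, 24, None, 31, None, None, None, 42, 37, None, None, 38]
Inorder (L, root, R): [16, 18, 24, 28, 29, 30, 31, 37, 38, 42]
Preorder (root, L, R): [28, 16, 18, 24, 29, 30, 31, 42, 37, 38]
Postorder (L, R, root): [24, 18, 16, 38, 37, 42, 31, 30, 29, 28]


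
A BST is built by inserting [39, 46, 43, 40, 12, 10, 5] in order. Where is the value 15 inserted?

Starting tree (level order): [39, 12, 46, 10, None, 43, None, 5, None, 40]
Insertion path: 39 -> 12
Result: insert 15 as right child of 12
Final tree (level order): [39, 12, 46, 10, 15, 43, None, 5, None, None, None, 40]


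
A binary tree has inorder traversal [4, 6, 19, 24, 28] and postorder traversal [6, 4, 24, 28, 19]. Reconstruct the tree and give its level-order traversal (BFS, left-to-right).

Inorder:   [4, 6, 19, 24, 28]
Postorder: [6, 4, 24, 28, 19]
Algorithm: postorder visits root last, so walk postorder right-to-left;
each value is the root of the current inorder slice — split it at that
value, recurse on the right subtree first, then the left.
Recursive splits:
  root=19; inorder splits into left=[4, 6], right=[24, 28]
  root=28; inorder splits into left=[24], right=[]
  root=24; inorder splits into left=[], right=[]
  root=4; inorder splits into left=[], right=[6]
  root=6; inorder splits into left=[], right=[]
Reconstructed level-order: [19, 4, 28, 6, 24]


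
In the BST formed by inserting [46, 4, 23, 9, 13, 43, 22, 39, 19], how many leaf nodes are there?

Tree built from: [46, 4, 23, 9, 13, 43, 22, 39, 19]
Tree (level-order array): [46, 4, None, None, 23, 9, 43, None, 13, 39, None, None, 22, None, None, 19]
Rule: A leaf has 0 children.
Per-node child counts:
  node 46: 1 child(ren)
  node 4: 1 child(ren)
  node 23: 2 child(ren)
  node 9: 1 child(ren)
  node 13: 1 child(ren)
  node 22: 1 child(ren)
  node 19: 0 child(ren)
  node 43: 1 child(ren)
  node 39: 0 child(ren)
Matching nodes: [19, 39]
Count of leaf nodes: 2


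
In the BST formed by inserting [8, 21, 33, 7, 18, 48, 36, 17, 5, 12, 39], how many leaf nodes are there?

Tree built from: [8, 21, 33, 7, 18, 48, 36, 17, 5, 12, 39]
Tree (level-order array): [8, 7, 21, 5, None, 18, 33, None, None, 17, None, None, 48, 12, None, 36, None, None, None, None, 39]
Rule: A leaf has 0 children.
Per-node child counts:
  node 8: 2 child(ren)
  node 7: 1 child(ren)
  node 5: 0 child(ren)
  node 21: 2 child(ren)
  node 18: 1 child(ren)
  node 17: 1 child(ren)
  node 12: 0 child(ren)
  node 33: 1 child(ren)
  node 48: 1 child(ren)
  node 36: 1 child(ren)
  node 39: 0 child(ren)
Matching nodes: [5, 12, 39]
Count of leaf nodes: 3


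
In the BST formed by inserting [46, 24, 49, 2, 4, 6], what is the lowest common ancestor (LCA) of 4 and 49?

Tree insertion order: [46, 24, 49, 2, 4, 6]
Tree (level-order array): [46, 24, 49, 2, None, None, None, None, 4, None, 6]
In a BST, the LCA of p=4, q=49 is the first node v on the
root-to-leaf path with p <= v <= q (go left if both < v, right if both > v).
Walk from root:
  at 46: 4 <= 46 <= 49, this is the LCA
LCA = 46


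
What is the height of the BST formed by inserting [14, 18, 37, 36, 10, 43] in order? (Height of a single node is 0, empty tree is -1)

Insertion order: [14, 18, 37, 36, 10, 43]
Tree (level-order array): [14, 10, 18, None, None, None, 37, 36, 43]
Compute height bottom-up (empty subtree = -1):
  height(10) = 1 + max(-1, -1) = 0
  height(36) = 1 + max(-1, -1) = 0
  height(43) = 1 + max(-1, -1) = 0
  height(37) = 1 + max(0, 0) = 1
  height(18) = 1 + max(-1, 1) = 2
  height(14) = 1 + max(0, 2) = 3
Height = 3


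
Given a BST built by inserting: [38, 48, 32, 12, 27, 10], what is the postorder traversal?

Tree insertion order: [38, 48, 32, 12, 27, 10]
Tree (level-order array): [38, 32, 48, 12, None, None, None, 10, 27]
Postorder traversal: [10, 27, 12, 32, 48, 38]


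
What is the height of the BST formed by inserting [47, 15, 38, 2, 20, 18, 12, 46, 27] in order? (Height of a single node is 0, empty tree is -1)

Insertion order: [47, 15, 38, 2, 20, 18, 12, 46, 27]
Tree (level-order array): [47, 15, None, 2, 38, None, 12, 20, 46, None, None, 18, 27]
Compute height bottom-up (empty subtree = -1):
  height(12) = 1 + max(-1, -1) = 0
  height(2) = 1 + max(-1, 0) = 1
  height(18) = 1 + max(-1, -1) = 0
  height(27) = 1 + max(-1, -1) = 0
  height(20) = 1 + max(0, 0) = 1
  height(46) = 1 + max(-1, -1) = 0
  height(38) = 1 + max(1, 0) = 2
  height(15) = 1 + max(1, 2) = 3
  height(47) = 1 + max(3, -1) = 4
Height = 4


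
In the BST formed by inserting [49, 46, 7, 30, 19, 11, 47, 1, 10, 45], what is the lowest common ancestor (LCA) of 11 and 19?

Tree insertion order: [49, 46, 7, 30, 19, 11, 47, 1, 10, 45]
Tree (level-order array): [49, 46, None, 7, 47, 1, 30, None, None, None, None, 19, 45, 11, None, None, None, 10]
In a BST, the LCA of p=11, q=19 is the first node v on the
root-to-leaf path with p <= v <= q (go left if both < v, right if both > v).
Walk from root:
  at 49: both 11 and 19 < 49, go left
  at 46: both 11 and 19 < 46, go left
  at 7: both 11 and 19 > 7, go right
  at 30: both 11 and 19 < 30, go left
  at 19: 11 <= 19 <= 19, this is the LCA
LCA = 19


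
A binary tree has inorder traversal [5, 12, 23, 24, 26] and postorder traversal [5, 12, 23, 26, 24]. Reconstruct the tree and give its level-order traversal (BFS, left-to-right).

Inorder:   [5, 12, 23, 24, 26]
Postorder: [5, 12, 23, 26, 24]
Algorithm: postorder visits root last, so walk postorder right-to-left;
each value is the root of the current inorder slice — split it at that
value, recurse on the right subtree first, then the left.
Recursive splits:
  root=24; inorder splits into left=[5, 12, 23], right=[26]
  root=26; inorder splits into left=[], right=[]
  root=23; inorder splits into left=[5, 12], right=[]
  root=12; inorder splits into left=[5], right=[]
  root=5; inorder splits into left=[], right=[]
Reconstructed level-order: [24, 23, 26, 12, 5]


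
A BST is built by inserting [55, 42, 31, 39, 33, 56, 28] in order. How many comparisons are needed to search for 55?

Search path for 55: 55
Found: True
Comparisons: 1


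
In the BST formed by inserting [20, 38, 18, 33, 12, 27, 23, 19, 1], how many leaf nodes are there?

Tree built from: [20, 38, 18, 33, 12, 27, 23, 19, 1]
Tree (level-order array): [20, 18, 38, 12, 19, 33, None, 1, None, None, None, 27, None, None, None, 23]
Rule: A leaf has 0 children.
Per-node child counts:
  node 20: 2 child(ren)
  node 18: 2 child(ren)
  node 12: 1 child(ren)
  node 1: 0 child(ren)
  node 19: 0 child(ren)
  node 38: 1 child(ren)
  node 33: 1 child(ren)
  node 27: 1 child(ren)
  node 23: 0 child(ren)
Matching nodes: [1, 19, 23]
Count of leaf nodes: 3


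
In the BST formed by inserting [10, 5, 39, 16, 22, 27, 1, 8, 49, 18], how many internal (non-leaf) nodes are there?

Tree built from: [10, 5, 39, 16, 22, 27, 1, 8, 49, 18]
Tree (level-order array): [10, 5, 39, 1, 8, 16, 49, None, None, None, None, None, 22, None, None, 18, 27]
Rule: An internal node has at least one child.
Per-node child counts:
  node 10: 2 child(ren)
  node 5: 2 child(ren)
  node 1: 0 child(ren)
  node 8: 0 child(ren)
  node 39: 2 child(ren)
  node 16: 1 child(ren)
  node 22: 2 child(ren)
  node 18: 0 child(ren)
  node 27: 0 child(ren)
  node 49: 0 child(ren)
Matching nodes: [10, 5, 39, 16, 22]
Count of internal (non-leaf) nodes: 5


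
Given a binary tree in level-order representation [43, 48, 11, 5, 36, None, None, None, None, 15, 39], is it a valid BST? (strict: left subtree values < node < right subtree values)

Level-order array: [43, 48, 11, 5, 36, None, None, None, None, 15, 39]
Validate using subtree bounds (lo, hi): at each node, require lo < value < hi,
then recurse left with hi=value and right with lo=value.
Preorder trace (stopping at first violation):
  at node 43 with bounds (-inf, +inf): OK
  at node 48 with bounds (-inf, 43): VIOLATION
Node 48 violates its bound: not (-inf < 48 < 43).
Result: Not a valid BST


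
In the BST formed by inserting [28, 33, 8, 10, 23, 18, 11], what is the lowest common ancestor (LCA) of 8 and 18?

Tree insertion order: [28, 33, 8, 10, 23, 18, 11]
Tree (level-order array): [28, 8, 33, None, 10, None, None, None, 23, 18, None, 11]
In a BST, the LCA of p=8, q=18 is the first node v on the
root-to-leaf path with p <= v <= q (go left if both < v, right if both > v).
Walk from root:
  at 28: both 8 and 18 < 28, go left
  at 8: 8 <= 8 <= 18, this is the LCA
LCA = 8


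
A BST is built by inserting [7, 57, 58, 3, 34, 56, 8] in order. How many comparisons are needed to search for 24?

Search path for 24: 7 -> 57 -> 34 -> 8
Found: False
Comparisons: 4


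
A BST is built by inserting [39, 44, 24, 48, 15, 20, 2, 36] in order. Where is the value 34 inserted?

Starting tree (level order): [39, 24, 44, 15, 36, None, 48, 2, 20]
Insertion path: 39 -> 24 -> 36
Result: insert 34 as left child of 36
Final tree (level order): [39, 24, 44, 15, 36, None, 48, 2, 20, 34]


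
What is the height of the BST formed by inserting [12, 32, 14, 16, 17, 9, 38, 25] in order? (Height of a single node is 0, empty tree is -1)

Insertion order: [12, 32, 14, 16, 17, 9, 38, 25]
Tree (level-order array): [12, 9, 32, None, None, 14, 38, None, 16, None, None, None, 17, None, 25]
Compute height bottom-up (empty subtree = -1):
  height(9) = 1 + max(-1, -1) = 0
  height(25) = 1 + max(-1, -1) = 0
  height(17) = 1 + max(-1, 0) = 1
  height(16) = 1 + max(-1, 1) = 2
  height(14) = 1 + max(-1, 2) = 3
  height(38) = 1 + max(-1, -1) = 0
  height(32) = 1 + max(3, 0) = 4
  height(12) = 1 + max(0, 4) = 5
Height = 5


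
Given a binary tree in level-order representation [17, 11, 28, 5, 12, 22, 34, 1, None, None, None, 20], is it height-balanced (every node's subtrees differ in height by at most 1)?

Tree (level-order array): [17, 11, 28, 5, 12, 22, 34, 1, None, None, None, 20]
Definition: a tree is height-balanced if, at every node, |h(left) - h(right)| <= 1 (empty subtree has height -1).
Bottom-up per-node check:
  node 1: h_left=-1, h_right=-1, diff=0 [OK], height=0
  node 5: h_left=0, h_right=-1, diff=1 [OK], height=1
  node 12: h_left=-1, h_right=-1, diff=0 [OK], height=0
  node 11: h_left=1, h_right=0, diff=1 [OK], height=2
  node 20: h_left=-1, h_right=-1, diff=0 [OK], height=0
  node 22: h_left=0, h_right=-1, diff=1 [OK], height=1
  node 34: h_left=-1, h_right=-1, diff=0 [OK], height=0
  node 28: h_left=1, h_right=0, diff=1 [OK], height=2
  node 17: h_left=2, h_right=2, diff=0 [OK], height=3
All nodes satisfy the balance condition.
Result: Balanced


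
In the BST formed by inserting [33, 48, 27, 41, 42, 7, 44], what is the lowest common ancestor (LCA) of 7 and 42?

Tree insertion order: [33, 48, 27, 41, 42, 7, 44]
Tree (level-order array): [33, 27, 48, 7, None, 41, None, None, None, None, 42, None, 44]
In a BST, the LCA of p=7, q=42 is the first node v on the
root-to-leaf path with p <= v <= q (go left if both < v, right if both > v).
Walk from root:
  at 33: 7 <= 33 <= 42, this is the LCA
LCA = 33


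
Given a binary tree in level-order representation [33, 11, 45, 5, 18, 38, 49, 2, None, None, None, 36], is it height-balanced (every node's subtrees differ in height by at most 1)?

Tree (level-order array): [33, 11, 45, 5, 18, 38, 49, 2, None, None, None, 36]
Definition: a tree is height-balanced if, at every node, |h(left) - h(right)| <= 1 (empty subtree has height -1).
Bottom-up per-node check:
  node 2: h_left=-1, h_right=-1, diff=0 [OK], height=0
  node 5: h_left=0, h_right=-1, diff=1 [OK], height=1
  node 18: h_left=-1, h_right=-1, diff=0 [OK], height=0
  node 11: h_left=1, h_right=0, diff=1 [OK], height=2
  node 36: h_left=-1, h_right=-1, diff=0 [OK], height=0
  node 38: h_left=0, h_right=-1, diff=1 [OK], height=1
  node 49: h_left=-1, h_right=-1, diff=0 [OK], height=0
  node 45: h_left=1, h_right=0, diff=1 [OK], height=2
  node 33: h_left=2, h_right=2, diff=0 [OK], height=3
All nodes satisfy the balance condition.
Result: Balanced


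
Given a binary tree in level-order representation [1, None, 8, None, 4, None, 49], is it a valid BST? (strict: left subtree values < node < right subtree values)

Level-order array: [1, None, 8, None, 4, None, 49]
Validate using subtree bounds (lo, hi): at each node, require lo < value < hi,
then recurse left with hi=value and right with lo=value.
Preorder trace (stopping at first violation):
  at node 1 with bounds (-inf, +inf): OK
  at node 8 with bounds (1, +inf): OK
  at node 4 with bounds (8, +inf): VIOLATION
Node 4 violates its bound: not (8 < 4 < +inf).
Result: Not a valid BST


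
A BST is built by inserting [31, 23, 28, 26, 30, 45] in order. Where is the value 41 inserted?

Starting tree (level order): [31, 23, 45, None, 28, None, None, 26, 30]
Insertion path: 31 -> 45
Result: insert 41 as left child of 45
Final tree (level order): [31, 23, 45, None, 28, 41, None, 26, 30]


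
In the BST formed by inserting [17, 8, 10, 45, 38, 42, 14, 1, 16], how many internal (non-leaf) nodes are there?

Tree built from: [17, 8, 10, 45, 38, 42, 14, 1, 16]
Tree (level-order array): [17, 8, 45, 1, 10, 38, None, None, None, None, 14, None, 42, None, 16]
Rule: An internal node has at least one child.
Per-node child counts:
  node 17: 2 child(ren)
  node 8: 2 child(ren)
  node 1: 0 child(ren)
  node 10: 1 child(ren)
  node 14: 1 child(ren)
  node 16: 0 child(ren)
  node 45: 1 child(ren)
  node 38: 1 child(ren)
  node 42: 0 child(ren)
Matching nodes: [17, 8, 10, 14, 45, 38]
Count of internal (non-leaf) nodes: 6


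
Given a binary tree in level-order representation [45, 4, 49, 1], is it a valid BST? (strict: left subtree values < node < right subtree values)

Level-order array: [45, 4, 49, 1]
Validate using subtree bounds (lo, hi): at each node, require lo < value < hi,
then recurse left with hi=value and right with lo=value.
Preorder trace (stopping at first violation):
  at node 45 with bounds (-inf, +inf): OK
  at node 4 with bounds (-inf, 45): OK
  at node 1 with bounds (-inf, 4): OK
  at node 49 with bounds (45, +inf): OK
No violation found at any node.
Result: Valid BST


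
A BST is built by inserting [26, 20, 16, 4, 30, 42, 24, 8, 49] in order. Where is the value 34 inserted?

Starting tree (level order): [26, 20, 30, 16, 24, None, 42, 4, None, None, None, None, 49, None, 8]
Insertion path: 26 -> 30 -> 42
Result: insert 34 as left child of 42
Final tree (level order): [26, 20, 30, 16, 24, None, 42, 4, None, None, None, 34, 49, None, 8]


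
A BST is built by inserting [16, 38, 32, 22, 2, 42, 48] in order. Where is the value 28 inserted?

Starting tree (level order): [16, 2, 38, None, None, 32, 42, 22, None, None, 48]
Insertion path: 16 -> 38 -> 32 -> 22
Result: insert 28 as right child of 22
Final tree (level order): [16, 2, 38, None, None, 32, 42, 22, None, None, 48, None, 28]


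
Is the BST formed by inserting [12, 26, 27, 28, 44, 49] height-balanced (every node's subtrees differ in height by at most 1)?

Tree (level-order array): [12, None, 26, None, 27, None, 28, None, 44, None, 49]
Definition: a tree is height-balanced if, at every node, |h(left) - h(right)| <= 1 (empty subtree has height -1).
Bottom-up per-node check:
  node 49: h_left=-1, h_right=-1, diff=0 [OK], height=0
  node 44: h_left=-1, h_right=0, diff=1 [OK], height=1
  node 28: h_left=-1, h_right=1, diff=2 [FAIL (|-1-1|=2 > 1)], height=2
  node 27: h_left=-1, h_right=2, diff=3 [FAIL (|-1-2|=3 > 1)], height=3
  node 26: h_left=-1, h_right=3, diff=4 [FAIL (|-1-3|=4 > 1)], height=4
  node 12: h_left=-1, h_right=4, diff=5 [FAIL (|-1-4|=5 > 1)], height=5
Node 28 violates the condition: |-1 - 1| = 2 > 1.
Result: Not balanced


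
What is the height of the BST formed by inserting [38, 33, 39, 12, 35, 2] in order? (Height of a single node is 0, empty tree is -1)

Insertion order: [38, 33, 39, 12, 35, 2]
Tree (level-order array): [38, 33, 39, 12, 35, None, None, 2]
Compute height bottom-up (empty subtree = -1):
  height(2) = 1 + max(-1, -1) = 0
  height(12) = 1 + max(0, -1) = 1
  height(35) = 1 + max(-1, -1) = 0
  height(33) = 1 + max(1, 0) = 2
  height(39) = 1 + max(-1, -1) = 0
  height(38) = 1 + max(2, 0) = 3
Height = 3


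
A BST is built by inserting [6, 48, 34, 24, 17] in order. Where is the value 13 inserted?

Starting tree (level order): [6, None, 48, 34, None, 24, None, 17]
Insertion path: 6 -> 48 -> 34 -> 24 -> 17
Result: insert 13 as left child of 17
Final tree (level order): [6, None, 48, 34, None, 24, None, 17, None, 13]


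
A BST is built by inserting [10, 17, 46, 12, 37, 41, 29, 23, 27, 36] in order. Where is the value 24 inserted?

Starting tree (level order): [10, None, 17, 12, 46, None, None, 37, None, 29, 41, 23, 36, None, None, None, 27]
Insertion path: 10 -> 17 -> 46 -> 37 -> 29 -> 23 -> 27
Result: insert 24 as left child of 27
Final tree (level order): [10, None, 17, 12, 46, None, None, 37, None, 29, 41, 23, 36, None, None, None, 27, None, None, 24]


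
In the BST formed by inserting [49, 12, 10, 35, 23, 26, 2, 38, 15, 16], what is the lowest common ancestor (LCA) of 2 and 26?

Tree insertion order: [49, 12, 10, 35, 23, 26, 2, 38, 15, 16]
Tree (level-order array): [49, 12, None, 10, 35, 2, None, 23, 38, None, None, 15, 26, None, None, None, 16]
In a BST, the LCA of p=2, q=26 is the first node v on the
root-to-leaf path with p <= v <= q (go left if both < v, right if both > v).
Walk from root:
  at 49: both 2 and 26 < 49, go left
  at 12: 2 <= 12 <= 26, this is the LCA
LCA = 12


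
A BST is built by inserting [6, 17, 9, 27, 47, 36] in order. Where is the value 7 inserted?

Starting tree (level order): [6, None, 17, 9, 27, None, None, None, 47, 36]
Insertion path: 6 -> 17 -> 9
Result: insert 7 as left child of 9
Final tree (level order): [6, None, 17, 9, 27, 7, None, None, 47, None, None, 36]


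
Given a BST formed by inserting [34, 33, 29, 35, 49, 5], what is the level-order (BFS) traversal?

Tree insertion order: [34, 33, 29, 35, 49, 5]
Tree (level-order array): [34, 33, 35, 29, None, None, 49, 5]
BFS from the root, enqueuing left then right child of each popped node:
  queue [34] -> pop 34, enqueue [33, 35], visited so far: [34]
  queue [33, 35] -> pop 33, enqueue [29], visited so far: [34, 33]
  queue [35, 29] -> pop 35, enqueue [49], visited so far: [34, 33, 35]
  queue [29, 49] -> pop 29, enqueue [5], visited so far: [34, 33, 35, 29]
  queue [49, 5] -> pop 49, enqueue [none], visited so far: [34, 33, 35, 29, 49]
  queue [5] -> pop 5, enqueue [none], visited so far: [34, 33, 35, 29, 49, 5]
Result: [34, 33, 35, 29, 49, 5]


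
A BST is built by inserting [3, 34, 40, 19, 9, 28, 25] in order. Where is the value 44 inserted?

Starting tree (level order): [3, None, 34, 19, 40, 9, 28, None, None, None, None, 25]
Insertion path: 3 -> 34 -> 40
Result: insert 44 as right child of 40
Final tree (level order): [3, None, 34, 19, 40, 9, 28, None, 44, None, None, 25]


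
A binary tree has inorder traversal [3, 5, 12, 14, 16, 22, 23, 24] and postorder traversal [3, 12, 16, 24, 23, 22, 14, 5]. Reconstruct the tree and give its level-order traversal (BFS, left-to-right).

Inorder:   [3, 5, 12, 14, 16, 22, 23, 24]
Postorder: [3, 12, 16, 24, 23, 22, 14, 5]
Algorithm: postorder visits root last, so walk postorder right-to-left;
each value is the root of the current inorder slice — split it at that
value, recurse on the right subtree first, then the left.
Recursive splits:
  root=5; inorder splits into left=[3], right=[12, 14, 16, 22, 23, 24]
  root=14; inorder splits into left=[12], right=[16, 22, 23, 24]
  root=22; inorder splits into left=[16], right=[23, 24]
  root=23; inorder splits into left=[], right=[24]
  root=24; inorder splits into left=[], right=[]
  root=16; inorder splits into left=[], right=[]
  root=12; inorder splits into left=[], right=[]
  root=3; inorder splits into left=[], right=[]
Reconstructed level-order: [5, 3, 14, 12, 22, 16, 23, 24]


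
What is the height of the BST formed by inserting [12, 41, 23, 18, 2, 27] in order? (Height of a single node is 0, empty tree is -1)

Insertion order: [12, 41, 23, 18, 2, 27]
Tree (level-order array): [12, 2, 41, None, None, 23, None, 18, 27]
Compute height bottom-up (empty subtree = -1):
  height(2) = 1 + max(-1, -1) = 0
  height(18) = 1 + max(-1, -1) = 0
  height(27) = 1 + max(-1, -1) = 0
  height(23) = 1 + max(0, 0) = 1
  height(41) = 1 + max(1, -1) = 2
  height(12) = 1 + max(0, 2) = 3
Height = 3


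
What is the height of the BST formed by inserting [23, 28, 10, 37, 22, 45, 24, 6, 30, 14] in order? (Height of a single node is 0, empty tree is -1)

Insertion order: [23, 28, 10, 37, 22, 45, 24, 6, 30, 14]
Tree (level-order array): [23, 10, 28, 6, 22, 24, 37, None, None, 14, None, None, None, 30, 45]
Compute height bottom-up (empty subtree = -1):
  height(6) = 1 + max(-1, -1) = 0
  height(14) = 1 + max(-1, -1) = 0
  height(22) = 1 + max(0, -1) = 1
  height(10) = 1 + max(0, 1) = 2
  height(24) = 1 + max(-1, -1) = 0
  height(30) = 1 + max(-1, -1) = 0
  height(45) = 1 + max(-1, -1) = 0
  height(37) = 1 + max(0, 0) = 1
  height(28) = 1 + max(0, 1) = 2
  height(23) = 1 + max(2, 2) = 3
Height = 3


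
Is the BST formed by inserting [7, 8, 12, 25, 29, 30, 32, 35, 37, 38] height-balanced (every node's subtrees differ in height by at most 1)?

Tree (level-order array): [7, None, 8, None, 12, None, 25, None, 29, None, 30, None, 32, None, 35, None, 37, None, 38]
Definition: a tree is height-balanced if, at every node, |h(left) - h(right)| <= 1 (empty subtree has height -1).
Bottom-up per-node check:
  node 38: h_left=-1, h_right=-1, diff=0 [OK], height=0
  node 37: h_left=-1, h_right=0, diff=1 [OK], height=1
  node 35: h_left=-1, h_right=1, diff=2 [FAIL (|-1-1|=2 > 1)], height=2
  node 32: h_left=-1, h_right=2, diff=3 [FAIL (|-1-2|=3 > 1)], height=3
  node 30: h_left=-1, h_right=3, diff=4 [FAIL (|-1-3|=4 > 1)], height=4
  node 29: h_left=-1, h_right=4, diff=5 [FAIL (|-1-4|=5 > 1)], height=5
  node 25: h_left=-1, h_right=5, diff=6 [FAIL (|-1-5|=6 > 1)], height=6
  node 12: h_left=-1, h_right=6, diff=7 [FAIL (|-1-6|=7 > 1)], height=7
  node 8: h_left=-1, h_right=7, diff=8 [FAIL (|-1-7|=8 > 1)], height=8
  node 7: h_left=-1, h_right=8, diff=9 [FAIL (|-1-8|=9 > 1)], height=9
Node 35 violates the condition: |-1 - 1| = 2 > 1.
Result: Not balanced


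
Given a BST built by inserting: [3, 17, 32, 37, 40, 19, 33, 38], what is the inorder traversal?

Tree insertion order: [3, 17, 32, 37, 40, 19, 33, 38]
Tree (level-order array): [3, None, 17, None, 32, 19, 37, None, None, 33, 40, None, None, 38]
Inorder traversal: [3, 17, 19, 32, 33, 37, 38, 40]


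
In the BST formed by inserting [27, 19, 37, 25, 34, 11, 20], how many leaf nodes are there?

Tree built from: [27, 19, 37, 25, 34, 11, 20]
Tree (level-order array): [27, 19, 37, 11, 25, 34, None, None, None, 20]
Rule: A leaf has 0 children.
Per-node child counts:
  node 27: 2 child(ren)
  node 19: 2 child(ren)
  node 11: 0 child(ren)
  node 25: 1 child(ren)
  node 20: 0 child(ren)
  node 37: 1 child(ren)
  node 34: 0 child(ren)
Matching nodes: [11, 20, 34]
Count of leaf nodes: 3


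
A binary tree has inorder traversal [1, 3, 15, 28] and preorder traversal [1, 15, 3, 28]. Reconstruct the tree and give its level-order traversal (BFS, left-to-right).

Inorder:  [1, 3, 15, 28]
Preorder: [1, 15, 3, 28]
Algorithm: preorder visits root first, so consume preorder in order;
for each root, split the current inorder slice at that value into
left-subtree inorder and right-subtree inorder, then recurse.
Recursive splits:
  root=1; inorder splits into left=[], right=[3, 15, 28]
  root=15; inorder splits into left=[3], right=[28]
  root=3; inorder splits into left=[], right=[]
  root=28; inorder splits into left=[], right=[]
Reconstructed level-order: [1, 15, 3, 28]


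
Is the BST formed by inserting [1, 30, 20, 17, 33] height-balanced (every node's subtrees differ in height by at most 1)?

Tree (level-order array): [1, None, 30, 20, 33, 17]
Definition: a tree is height-balanced if, at every node, |h(left) - h(right)| <= 1 (empty subtree has height -1).
Bottom-up per-node check:
  node 17: h_left=-1, h_right=-1, diff=0 [OK], height=0
  node 20: h_left=0, h_right=-1, diff=1 [OK], height=1
  node 33: h_left=-1, h_right=-1, diff=0 [OK], height=0
  node 30: h_left=1, h_right=0, diff=1 [OK], height=2
  node 1: h_left=-1, h_right=2, diff=3 [FAIL (|-1-2|=3 > 1)], height=3
Node 1 violates the condition: |-1 - 2| = 3 > 1.
Result: Not balanced


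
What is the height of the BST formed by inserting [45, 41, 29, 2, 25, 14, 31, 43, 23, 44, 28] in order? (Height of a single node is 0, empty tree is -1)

Insertion order: [45, 41, 29, 2, 25, 14, 31, 43, 23, 44, 28]
Tree (level-order array): [45, 41, None, 29, 43, 2, 31, None, 44, None, 25, None, None, None, None, 14, 28, None, 23]
Compute height bottom-up (empty subtree = -1):
  height(23) = 1 + max(-1, -1) = 0
  height(14) = 1 + max(-1, 0) = 1
  height(28) = 1 + max(-1, -1) = 0
  height(25) = 1 + max(1, 0) = 2
  height(2) = 1 + max(-1, 2) = 3
  height(31) = 1 + max(-1, -1) = 0
  height(29) = 1 + max(3, 0) = 4
  height(44) = 1 + max(-1, -1) = 0
  height(43) = 1 + max(-1, 0) = 1
  height(41) = 1 + max(4, 1) = 5
  height(45) = 1 + max(5, -1) = 6
Height = 6


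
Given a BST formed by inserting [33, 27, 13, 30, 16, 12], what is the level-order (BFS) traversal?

Tree insertion order: [33, 27, 13, 30, 16, 12]
Tree (level-order array): [33, 27, None, 13, 30, 12, 16]
BFS from the root, enqueuing left then right child of each popped node:
  queue [33] -> pop 33, enqueue [27], visited so far: [33]
  queue [27] -> pop 27, enqueue [13, 30], visited so far: [33, 27]
  queue [13, 30] -> pop 13, enqueue [12, 16], visited so far: [33, 27, 13]
  queue [30, 12, 16] -> pop 30, enqueue [none], visited so far: [33, 27, 13, 30]
  queue [12, 16] -> pop 12, enqueue [none], visited so far: [33, 27, 13, 30, 12]
  queue [16] -> pop 16, enqueue [none], visited so far: [33, 27, 13, 30, 12, 16]
Result: [33, 27, 13, 30, 12, 16]


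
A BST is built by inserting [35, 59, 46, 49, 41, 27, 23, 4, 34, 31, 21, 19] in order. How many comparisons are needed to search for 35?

Search path for 35: 35
Found: True
Comparisons: 1


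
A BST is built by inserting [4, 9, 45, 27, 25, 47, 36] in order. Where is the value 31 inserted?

Starting tree (level order): [4, None, 9, None, 45, 27, 47, 25, 36]
Insertion path: 4 -> 9 -> 45 -> 27 -> 36
Result: insert 31 as left child of 36
Final tree (level order): [4, None, 9, None, 45, 27, 47, 25, 36, None, None, None, None, 31]


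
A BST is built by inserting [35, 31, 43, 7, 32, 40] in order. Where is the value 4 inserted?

Starting tree (level order): [35, 31, 43, 7, 32, 40]
Insertion path: 35 -> 31 -> 7
Result: insert 4 as left child of 7
Final tree (level order): [35, 31, 43, 7, 32, 40, None, 4]


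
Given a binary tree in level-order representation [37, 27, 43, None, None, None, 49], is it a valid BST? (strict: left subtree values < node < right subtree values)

Level-order array: [37, 27, 43, None, None, None, 49]
Validate using subtree bounds (lo, hi): at each node, require lo < value < hi,
then recurse left with hi=value and right with lo=value.
Preorder trace (stopping at first violation):
  at node 37 with bounds (-inf, +inf): OK
  at node 27 with bounds (-inf, 37): OK
  at node 43 with bounds (37, +inf): OK
  at node 49 with bounds (43, +inf): OK
No violation found at any node.
Result: Valid BST


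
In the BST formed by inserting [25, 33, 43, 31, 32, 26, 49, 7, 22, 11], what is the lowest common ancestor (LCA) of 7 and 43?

Tree insertion order: [25, 33, 43, 31, 32, 26, 49, 7, 22, 11]
Tree (level-order array): [25, 7, 33, None, 22, 31, 43, 11, None, 26, 32, None, 49]
In a BST, the LCA of p=7, q=43 is the first node v on the
root-to-leaf path with p <= v <= q (go left if both < v, right if both > v).
Walk from root:
  at 25: 7 <= 25 <= 43, this is the LCA
LCA = 25


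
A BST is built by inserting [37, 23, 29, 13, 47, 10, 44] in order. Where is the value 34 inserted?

Starting tree (level order): [37, 23, 47, 13, 29, 44, None, 10]
Insertion path: 37 -> 23 -> 29
Result: insert 34 as right child of 29
Final tree (level order): [37, 23, 47, 13, 29, 44, None, 10, None, None, 34]


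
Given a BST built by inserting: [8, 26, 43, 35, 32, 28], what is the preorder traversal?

Tree insertion order: [8, 26, 43, 35, 32, 28]
Tree (level-order array): [8, None, 26, None, 43, 35, None, 32, None, 28]
Preorder traversal: [8, 26, 43, 35, 32, 28]


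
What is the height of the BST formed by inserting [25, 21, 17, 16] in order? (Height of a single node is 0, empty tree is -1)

Insertion order: [25, 21, 17, 16]
Tree (level-order array): [25, 21, None, 17, None, 16]
Compute height bottom-up (empty subtree = -1):
  height(16) = 1 + max(-1, -1) = 0
  height(17) = 1 + max(0, -1) = 1
  height(21) = 1 + max(1, -1) = 2
  height(25) = 1 + max(2, -1) = 3
Height = 3


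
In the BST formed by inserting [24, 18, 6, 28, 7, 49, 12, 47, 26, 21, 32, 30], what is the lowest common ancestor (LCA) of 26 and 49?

Tree insertion order: [24, 18, 6, 28, 7, 49, 12, 47, 26, 21, 32, 30]
Tree (level-order array): [24, 18, 28, 6, 21, 26, 49, None, 7, None, None, None, None, 47, None, None, 12, 32, None, None, None, 30]
In a BST, the LCA of p=26, q=49 is the first node v on the
root-to-leaf path with p <= v <= q (go left if both < v, right if both > v).
Walk from root:
  at 24: both 26 and 49 > 24, go right
  at 28: 26 <= 28 <= 49, this is the LCA
LCA = 28


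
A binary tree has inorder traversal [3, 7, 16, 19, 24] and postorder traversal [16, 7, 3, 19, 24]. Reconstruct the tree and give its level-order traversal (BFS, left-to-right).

Inorder:   [3, 7, 16, 19, 24]
Postorder: [16, 7, 3, 19, 24]
Algorithm: postorder visits root last, so walk postorder right-to-left;
each value is the root of the current inorder slice — split it at that
value, recurse on the right subtree first, then the left.
Recursive splits:
  root=24; inorder splits into left=[3, 7, 16, 19], right=[]
  root=19; inorder splits into left=[3, 7, 16], right=[]
  root=3; inorder splits into left=[], right=[7, 16]
  root=7; inorder splits into left=[], right=[16]
  root=16; inorder splits into left=[], right=[]
Reconstructed level-order: [24, 19, 3, 7, 16]


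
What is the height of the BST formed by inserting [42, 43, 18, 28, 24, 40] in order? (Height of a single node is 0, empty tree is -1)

Insertion order: [42, 43, 18, 28, 24, 40]
Tree (level-order array): [42, 18, 43, None, 28, None, None, 24, 40]
Compute height bottom-up (empty subtree = -1):
  height(24) = 1 + max(-1, -1) = 0
  height(40) = 1 + max(-1, -1) = 0
  height(28) = 1 + max(0, 0) = 1
  height(18) = 1 + max(-1, 1) = 2
  height(43) = 1 + max(-1, -1) = 0
  height(42) = 1 + max(2, 0) = 3
Height = 3


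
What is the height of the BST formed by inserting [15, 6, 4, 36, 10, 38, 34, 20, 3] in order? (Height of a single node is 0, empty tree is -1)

Insertion order: [15, 6, 4, 36, 10, 38, 34, 20, 3]
Tree (level-order array): [15, 6, 36, 4, 10, 34, 38, 3, None, None, None, 20]
Compute height bottom-up (empty subtree = -1):
  height(3) = 1 + max(-1, -1) = 0
  height(4) = 1 + max(0, -1) = 1
  height(10) = 1 + max(-1, -1) = 0
  height(6) = 1 + max(1, 0) = 2
  height(20) = 1 + max(-1, -1) = 0
  height(34) = 1 + max(0, -1) = 1
  height(38) = 1 + max(-1, -1) = 0
  height(36) = 1 + max(1, 0) = 2
  height(15) = 1 + max(2, 2) = 3
Height = 3


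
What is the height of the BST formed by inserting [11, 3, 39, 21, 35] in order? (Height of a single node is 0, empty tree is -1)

Insertion order: [11, 3, 39, 21, 35]
Tree (level-order array): [11, 3, 39, None, None, 21, None, None, 35]
Compute height bottom-up (empty subtree = -1):
  height(3) = 1 + max(-1, -1) = 0
  height(35) = 1 + max(-1, -1) = 0
  height(21) = 1 + max(-1, 0) = 1
  height(39) = 1 + max(1, -1) = 2
  height(11) = 1 + max(0, 2) = 3
Height = 3


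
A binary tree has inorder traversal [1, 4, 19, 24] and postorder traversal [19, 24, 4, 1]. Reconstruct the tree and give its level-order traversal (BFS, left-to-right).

Inorder:   [1, 4, 19, 24]
Postorder: [19, 24, 4, 1]
Algorithm: postorder visits root last, so walk postorder right-to-left;
each value is the root of the current inorder slice — split it at that
value, recurse on the right subtree first, then the left.
Recursive splits:
  root=1; inorder splits into left=[], right=[4, 19, 24]
  root=4; inorder splits into left=[], right=[19, 24]
  root=24; inorder splits into left=[19], right=[]
  root=19; inorder splits into left=[], right=[]
Reconstructed level-order: [1, 4, 24, 19]


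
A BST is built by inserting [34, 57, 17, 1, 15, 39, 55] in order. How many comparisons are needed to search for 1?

Search path for 1: 34 -> 17 -> 1
Found: True
Comparisons: 3


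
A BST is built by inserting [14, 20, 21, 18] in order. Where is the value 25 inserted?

Starting tree (level order): [14, None, 20, 18, 21]
Insertion path: 14 -> 20 -> 21
Result: insert 25 as right child of 21
Final tree (level order): [14, None, 20, 18, 21, None, None, None, 25]


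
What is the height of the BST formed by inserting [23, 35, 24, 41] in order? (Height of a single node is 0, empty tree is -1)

Insertion order: [23, 35, 24, 41]
Tree (level-order array): [23, None, 35, 24, 41]
Compute height bottom-up (empty subtree = -1):
  height(24) = 1 + max(-1, -1) = 0
  height(41) = 1 + max(-1, -1) = 0
  height(35) = 1 + max(0, 0) = 1
  height(23) = 1 + max(-1, 1) = 2
Height = 2


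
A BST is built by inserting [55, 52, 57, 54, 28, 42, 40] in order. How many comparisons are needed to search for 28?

Search path for 28: 55 -> 52 -> 28
Found: True
Comparisons: 3


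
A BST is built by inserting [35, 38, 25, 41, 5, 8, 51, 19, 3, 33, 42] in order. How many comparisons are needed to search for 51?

Search path for 51: 35 -> 38 -> 41 -> 51
Found: True
Comparisons: 4


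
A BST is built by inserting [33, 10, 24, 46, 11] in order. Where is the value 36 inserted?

Starting tree (level order): [33, 10, 46, None, 24, None, None, 11]
Insertion path: 33 -> 46
Result: insert 36 as left child of 46
Final tree (level order): [33, 10, 46, None, 24, 36, None, 11]


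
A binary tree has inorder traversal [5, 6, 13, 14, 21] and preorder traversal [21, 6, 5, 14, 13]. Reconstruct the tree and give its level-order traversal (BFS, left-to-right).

Inorder:  [5, 6, 13, 14, 21]
Preorder: [21, 6, 5, 14, 13]
Algorithm: preorder visits root first, so consume preorder in order;
for each root, split the current inorder slice at that value into
left-subtree inorder and right-subtree inorder, then recurse.
Recursive splits:
  root=21; inorder splits into left=[5, 6, 13, 14], right=[]
  root=6; inorder splits into left=[5], right=[13, 14]
  root=5; inorder splits into left=[], right=[]
  root=14; inorder splits into left=[13], right=[]
  root=13; inorder splits into left=[], right=[]
Reconstructed level-order: [21, 6, 5, 14, 13]


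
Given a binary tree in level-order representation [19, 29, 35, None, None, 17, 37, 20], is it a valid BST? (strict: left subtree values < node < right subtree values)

Level-order array: [19, 29, 35, None, None, 17, 37, 20]
Validate using subtree bounds (lo, hi): at each node, require lo < value < hi,
then recurse left with hi=value and right with lo=value.
Preorder trace (stopping at first violation):
  at node 19 with bounds (-inf, +inf): OK
  at node 29 with bounds (-inf, 19): VIOLATION
Node 29 violates its bound: not (-inf < 29 < 19).
Result: Not a valid BST


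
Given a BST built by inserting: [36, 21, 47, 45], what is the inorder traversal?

Tree insertion order: [36, 21, 47, 45]
Tree (level-order array): [36, 21, 47, None, None, 45]
Inorder traversal: [21, 36, 45, 47]


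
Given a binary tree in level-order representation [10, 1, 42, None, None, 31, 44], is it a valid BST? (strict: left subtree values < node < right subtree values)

Level-order array: [10, 1, 42, None, None, 31, 44]
Validate using subtree bounds (lo, hi): at each node, require lo < value < hi,
then recurse left with hi=value and right with lo=value.
Preorder trace (stopping at first violation):
  at node 10 with bounds (-inf, +inf): OK
  at node 1 with bounds (-inf, 10): OK
  at node 42 with bounds (10, +inf): OK
  at node 31 with bounds (10, 42): OK
  at node 44 with bounds (42, +inf): OK
No violation found at any node.
Result: Valid BST


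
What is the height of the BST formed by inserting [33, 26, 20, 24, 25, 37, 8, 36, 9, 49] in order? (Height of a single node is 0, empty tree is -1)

Insertion order: [33, 26, 20, 24, 25, 37, 8, 36, 9, 49]
Tree (level-order array): [33, 26, 37, 20, None, 36, 49, 8, 24, None, None, None, None, None, 9, None, 25]
Compute height bottom-up (empty subtree = -1):
  height(9) = 1 + max(-1, -1) = 0
  height(8) = 1 + max(-1, 0) = 1
  height(25) = 1 + max(-1, -1) = 0
  height(24) = 1 + max(-1, 0) = 1
  height(20) = 1 + max(1, 1) = 2
  height(26) = 1 + max(2, -1) = 3
  height(36) = 1 + max(-1, -1) = 0
  height(49) = 1 + max(-1, -1) = 0
  height(37) = 1 + max(0, 0) = 1
  height(33) = 1 + max(3, 1) = 4
Height = 4


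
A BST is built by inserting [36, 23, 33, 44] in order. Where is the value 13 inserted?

Starting tree (level order): [36, 23, 44, None, 33]
Insertion path: 36 -> 23
Result: insert 13 as left child of 23
Final tree (level order): [36, 23, 44, 13, 33]


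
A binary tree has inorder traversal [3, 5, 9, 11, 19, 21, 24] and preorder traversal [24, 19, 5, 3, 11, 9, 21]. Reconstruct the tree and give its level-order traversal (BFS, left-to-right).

Inorder:  [3, 5, 9, 11, 19, 21, 24]
Preorder: [24, 19, 5, 3, 11, 9, 21]
Algorithm: preorder visits root first, so consume preorder in order;
for each root, split the current inorder slice at that value into
left-subtree inorder and right-subtree inorder, then recurse.
Recursive splits:
  root=24; inorder splits into left=[3, 5, 9, 11, 19, 21], right=[]
  root=19; inorder splits into left=[3, 5, 9, 11], right=[21]
  root=5; inorder splits into left=[3], right=[9, 11]
  root=3; inorder splits into left=[], right=[]
  root=11; inorder splits into left=[9], right=[]
  root=9; inorder splits into left=[], right=[]
  root=21; inorder splits into left=[], right=[]
Reconstructed level-order: [24, 19, 5, 21, 3, 11, 9]
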